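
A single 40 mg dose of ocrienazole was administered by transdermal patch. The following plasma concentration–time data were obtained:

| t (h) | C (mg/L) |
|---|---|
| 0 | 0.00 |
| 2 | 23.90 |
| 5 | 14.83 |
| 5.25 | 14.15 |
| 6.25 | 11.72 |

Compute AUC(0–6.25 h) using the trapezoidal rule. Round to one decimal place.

AUC = 98.6 mg/L·h

Trapezoidal AUC_0→6.25:
  [0→2]: (0.00+23.90)/2 × 2 = 23.9
  [2→5]: (23.90+14.83)/2 × 3 = 58.095
  [5→5.25]: (14.83+14.15)/2 × 0.25 = 3.6225
  [5.25→6.25]: (14.15+11.72)/2 × 1 = 12.935
  Sum = 98.5525 mg/L·h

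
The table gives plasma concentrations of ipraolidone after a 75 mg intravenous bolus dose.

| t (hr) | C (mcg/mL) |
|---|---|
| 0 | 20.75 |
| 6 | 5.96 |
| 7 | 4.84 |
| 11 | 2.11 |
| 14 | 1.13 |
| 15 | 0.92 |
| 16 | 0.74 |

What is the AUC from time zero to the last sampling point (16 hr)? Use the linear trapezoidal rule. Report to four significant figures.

AUC = 106.1 mcg/mL·hr

Trapezoidal AUC_0→16:
  [0→6]: (20.75+5.96)/2 × 6 = 80.13
  [6→7]: (5.96+4.84)/2 × 1 = 5.4
  [7→11]: (4.84+2.11)/2 × 4 = 13.9
  [11→14]: (2.11+1.13)/2 × 3 = 4.86
  [14→15]: (1.13+0.92)/2 × 1 = 1.025
  [15→16]: (0.92+0.74)/2 × 1 = 0.83
  Sum = 106.145 mcg/mL·hr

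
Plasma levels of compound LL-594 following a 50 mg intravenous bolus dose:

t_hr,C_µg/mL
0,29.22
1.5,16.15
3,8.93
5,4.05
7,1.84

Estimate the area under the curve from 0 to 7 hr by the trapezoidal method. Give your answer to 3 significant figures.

Trapezoidal AUC_0→7:
  [0→1.5]: (29.22+16.15)/2 × 1.5 = 34.0275
  [1.5→3]: (16.15+8.93)/2 × 1.5 = 18.81
  [3→5]: (8.93+4.05)/2 × 2 = 12.98
  [5→7]: (4.05+1.84)/2 × 2 = 5.89
  Sum = 71.7075 µg/mL·hr

AUC = 71.7 µg/mL·hr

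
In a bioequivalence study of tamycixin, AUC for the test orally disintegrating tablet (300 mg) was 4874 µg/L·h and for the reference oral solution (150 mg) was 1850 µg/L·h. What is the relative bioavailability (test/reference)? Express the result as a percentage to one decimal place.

F_rel = (AUC_test/D_test) / (AUC_ref/D_ref)
      = (4874/300) / (1850/150)
      = 16.2467 / 12.3333 = 1.3173 = 131.73%

F_rel = 131.7%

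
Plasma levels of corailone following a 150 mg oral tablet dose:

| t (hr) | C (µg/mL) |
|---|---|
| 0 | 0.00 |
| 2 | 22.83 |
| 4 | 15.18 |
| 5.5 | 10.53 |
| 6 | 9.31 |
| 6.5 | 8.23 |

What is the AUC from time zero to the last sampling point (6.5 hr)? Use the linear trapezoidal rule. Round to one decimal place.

AUC = 89.5 µg/mL·hr

Trapezoidal AUC_0→6.5:
  [0→2]: (0.00+22.83)/2 × 2 = 22.83
  [2→4]: (22.83+15.18)/2 × 2 = 38.01
  [4→5.5]: (15.18+10.53)/2 × 1.5 = 19.2825
  [5.5→6]: (10.53+9.31)/2 × 0.5 = 4.96
  [6→6.5]: (9.31+8.23)/2 × 0.5 = 4.385
  Sum = 89.4675 µg/mL·hr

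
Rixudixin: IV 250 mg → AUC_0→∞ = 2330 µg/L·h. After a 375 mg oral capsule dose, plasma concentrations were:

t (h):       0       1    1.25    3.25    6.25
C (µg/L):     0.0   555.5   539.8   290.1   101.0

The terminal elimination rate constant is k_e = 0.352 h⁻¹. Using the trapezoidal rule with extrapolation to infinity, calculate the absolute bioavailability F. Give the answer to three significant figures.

Trapezoidal AUC_0→6.25 (oral capsule):
  [0→1]: (0.0+555.5)/2 × 1 = 277.75
  [1→1.25]: (555.5+539.8)/2 × 0.25 = 136.9125
  [1.25→3.25]: (539.8+290.1)/2 × 2 = 829.9
  [3.25→6.25]: (290.1+101.0)/2 × 3 = 586.65
  Sum = 1831.2125 µg/L·h
Tail: C_last/k_e = 101.0/0.352 = 286.932
AUC_0→∞ (oral capsule) = 1831.2125 + 286.932 = 2118.1445 µg/L·h
F = (AUC_ev/D_ev)/(AUC_iv/D_iv) = (2118.1445/375)/(2330/250) = 5.64839/9.32 = 0.6061

F = 0.606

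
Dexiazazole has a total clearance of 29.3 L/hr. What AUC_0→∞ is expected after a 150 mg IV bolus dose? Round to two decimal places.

AUC = 5.12 mg/L·hr

AUC_0→∞ = Dose_iv / CL
        = 150 / 29.3 = 5.11945 mg/L·hr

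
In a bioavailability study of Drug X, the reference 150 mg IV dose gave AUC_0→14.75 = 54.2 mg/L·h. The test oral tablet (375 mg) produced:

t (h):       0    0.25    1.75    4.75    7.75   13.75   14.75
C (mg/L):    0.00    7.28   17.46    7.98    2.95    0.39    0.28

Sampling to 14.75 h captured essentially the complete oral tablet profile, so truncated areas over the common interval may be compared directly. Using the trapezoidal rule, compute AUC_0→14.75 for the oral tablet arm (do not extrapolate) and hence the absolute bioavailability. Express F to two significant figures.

F = 0.62

Trapezoidal AUC_0→14.75 (oral tablet):
  [0→0.25]: (0.00+7.28)/2 × 0.25 = 0.91
  [0.25→1.75]: (7.28+17.46)/2 × 1.5 = 18.555
  [1.75→4.75]: (17.46+7.98)/2 × 3 = 38.16
  [4.75→7.75]: (7.98+2.95)/2 × 3 = 16.395
  [7.75→13.75]: (2.95+0.39)/2 × 6 = 10.02
  [13.75→14.75]: (0.39+0.28)/2 × 1 = 0.335
  Sum = 84.375 mg/L·h
F = (AUC_ev/D_ev)/(AUC_iv/D_iv) = (84.375/375)/(54.2/150) = 0.225/0.361333 = 0.6227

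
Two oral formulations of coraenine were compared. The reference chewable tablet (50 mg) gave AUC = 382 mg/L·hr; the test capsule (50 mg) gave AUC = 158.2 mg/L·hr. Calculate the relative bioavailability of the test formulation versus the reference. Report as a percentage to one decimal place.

F_rel = 41.4%

F_rel = (AUC_test/D_test) / (AUC_ref/D_ref)
      = (158.2/50) / (382/50)
      = 3.164 / 7.64 = 0.4141 = 41.41%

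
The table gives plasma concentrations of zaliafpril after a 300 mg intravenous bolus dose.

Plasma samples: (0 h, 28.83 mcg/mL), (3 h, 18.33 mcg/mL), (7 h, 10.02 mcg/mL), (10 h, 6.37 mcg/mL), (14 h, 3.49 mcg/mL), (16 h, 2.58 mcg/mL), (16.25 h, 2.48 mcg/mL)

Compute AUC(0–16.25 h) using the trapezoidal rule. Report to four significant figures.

AUC = 178.4 mcg/mL·h

Trapezoidal AUC_0→16.25:
  [0→3]: (28.83+18.33)/2 × 3 = 70.74
  [3→7]: (18.33+10.02)/2 × 4 = 56.7
  [7→10]: (10.02+6.37)/2 × 3 = 24.585
  [10→14]: (6.37+3.49)/2 × 4 = 19.72
  [14→16]: (3.49+2.58)/2 × 2 = 6.07
  [16→16.25]: (2.58+2.48)/2 × 0.25 = 0.6325
  Sum = 178.4475 mcg/mL·h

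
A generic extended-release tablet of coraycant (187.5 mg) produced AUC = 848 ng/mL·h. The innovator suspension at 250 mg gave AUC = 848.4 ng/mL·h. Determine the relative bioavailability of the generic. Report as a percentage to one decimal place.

F_rel = (AUC_test/D_test) / (AUC_ref/D_ref)
      = (848/187.5) / (848.4/250)
      = 4.52267 / 3.3936 = 1.3327 = 133.27%

F_rel = 133.3%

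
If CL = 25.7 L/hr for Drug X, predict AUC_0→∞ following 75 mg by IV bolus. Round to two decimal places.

AUC_0→∞ = Dose_iv / CL
        = 75 / 25.7 = 2.91829 mg/L·hr

AUC = 2.92 mg/L·hr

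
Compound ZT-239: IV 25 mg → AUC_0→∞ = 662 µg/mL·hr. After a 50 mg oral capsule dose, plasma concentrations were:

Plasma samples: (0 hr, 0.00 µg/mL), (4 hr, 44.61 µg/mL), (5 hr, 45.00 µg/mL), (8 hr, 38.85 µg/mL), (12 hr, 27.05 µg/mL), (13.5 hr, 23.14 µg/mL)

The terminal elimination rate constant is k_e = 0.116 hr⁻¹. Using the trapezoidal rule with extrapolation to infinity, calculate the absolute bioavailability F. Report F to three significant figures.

F = 0.475

Trapezoidal AUC_0→13.5 (oral capsule):
  [0→4]: (0.00+44.61)/2 × 4 = 89.22
  [4→5]: (44.61+45.00)/2 × 1 = 44.805
  [5→8]: (45.00+38.85)/2 × 3 = 125.775
  [8→12]: (38.85+27.05)/2 × 4 = 131.8
  [12→13.5]: (27.05+23.14)/2 × 1.5 = 37.6425
  Sum = 429.2425 µg/mL·hr
Tail: C_last/k_e = 23.14/0.116 = 199.483
AUC_0→∞ (oral capsule) = 429.2425 + 199.483 = 628.7255 µg/mL·hr
F = (AUC_ev/D_ev)/(AUC_iv/D_iv) = (628.7255/50)/(662/25) = 12.57451/26.48 = 0.4749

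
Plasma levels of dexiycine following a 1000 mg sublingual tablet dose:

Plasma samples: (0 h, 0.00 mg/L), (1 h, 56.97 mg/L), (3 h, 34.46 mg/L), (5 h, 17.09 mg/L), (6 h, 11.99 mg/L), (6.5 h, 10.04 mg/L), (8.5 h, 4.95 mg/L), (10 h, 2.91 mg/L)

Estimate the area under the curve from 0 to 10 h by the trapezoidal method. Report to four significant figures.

Trapezoidal AUC_0→10:
  [0→1]: (0.00+56.97)/2 × 1 = 28.485
  [1→3]: (56.97+34.46)/2 × 2 = 91.43
  [3→5]: (34.46+17.09)/2 × 2 = 51.55
  [5→6]: (17.09+11.99)/2 × 1 = 14.54
  [6→6.5]: (11.99+10.04)/2 × 0.5 = 5.5075
  [6.5→8.5]: (10.04+4.95)/2 × 2 = 14.99
  [8.5→10]: (4.95+2.91)/2 × 1.5 = 5.895
  Sum = 212.3975 mg/L·h

AUC = 212.4 mg/L·h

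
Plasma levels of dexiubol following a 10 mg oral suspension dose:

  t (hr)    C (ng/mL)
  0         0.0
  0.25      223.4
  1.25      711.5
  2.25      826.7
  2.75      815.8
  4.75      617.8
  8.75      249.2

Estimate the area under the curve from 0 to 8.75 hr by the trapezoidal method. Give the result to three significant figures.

Trapezoidal AUC_0→8.75:
  [0→0.25]: (0.0+223.4)/2 × 0.25 = 27.925
  [0.25→1.25]: (223.4+711.5)/2 × 1 = 467.45
  [1.25→2.25]: (711.5+826.7)/2 × 1 = 769.1
  [2.25→2.75]: (826.7+815.8)/2 × 0.5 = 410.625
  [2.75→4.75]: (815.8+617.8)/2 × 2 = 1433.6
  [4.75→8.75]: (617.8+249.2)/2 × 4 = 1734.0
  Sum = 4842.7 ng/mL·hr

AUC = 4840 ng/mL·hr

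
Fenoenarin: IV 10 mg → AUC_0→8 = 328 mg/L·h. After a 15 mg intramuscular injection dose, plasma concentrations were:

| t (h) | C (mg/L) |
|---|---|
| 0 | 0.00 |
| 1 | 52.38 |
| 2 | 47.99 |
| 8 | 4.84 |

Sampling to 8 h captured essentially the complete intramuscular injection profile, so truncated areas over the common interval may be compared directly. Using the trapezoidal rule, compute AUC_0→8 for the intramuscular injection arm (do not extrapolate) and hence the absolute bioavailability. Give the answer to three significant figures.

Trapezoidal AUC_0→8 (intramuscular injection):
  [0→1]: (0.00+52.38)/2 × 1 = 26.19
  [1→2]: (52.38+47.99)/2 × 1 = 50.185
  [2→8]: (47.99+4.84)/2 × 6 = 158.49
  Sum = 234.865 mg/L·h
F = (AUC_ev/D_ev)/(AUC_iv/D_iv) = (234.865/15)/(328/10) = 15.6577/32.8 = 0.4774

F = 0.477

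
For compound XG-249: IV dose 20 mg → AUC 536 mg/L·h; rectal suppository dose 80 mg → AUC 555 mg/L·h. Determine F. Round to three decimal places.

F = 0.259

F = (AUC_ev / D_ev) / (AUC_iv / D_iv)
  = (555/80) / (536/20)
  = 6.9375 / 26.8 = 0.2589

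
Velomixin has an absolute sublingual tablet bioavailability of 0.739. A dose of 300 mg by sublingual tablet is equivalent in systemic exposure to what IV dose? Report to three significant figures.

Systemic exposure from an extravascular dose = F × D_ev, so the equivalent IV dose is F × D_ev.
D_iv = F × D_ev = 0.739 × 300 = 221.7 mg

D_iv = 222 mg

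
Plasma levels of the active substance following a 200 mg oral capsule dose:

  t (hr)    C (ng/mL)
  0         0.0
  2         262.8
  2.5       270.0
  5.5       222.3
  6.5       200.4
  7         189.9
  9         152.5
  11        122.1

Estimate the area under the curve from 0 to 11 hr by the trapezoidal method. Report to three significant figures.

AUC = 2060 ng/mL·hr

Trapezoidal AUC_0→11:
  [0→2]: (0.0+262.8)/2 × 2 = 262.8
  [2→2.5]: (262.8+270.0)/2 × 0.5 = 133.2
  [2.5→5.5]: (270.0+222.3)/2 × 3 = 738.45
  [5.5→6.5]: (222.3+200.4)/2 × 1 = 211.35
  [6.5→7]: (200.4+189.9)/2 × 0.5 = 97.575
  [7→9]: (189.9+152.5)/2 × 2 = 342.4
  [9→11]: (152.5+122.1)/2 × 2 = 274.6
  Sum = 2060.375 ng/mL·hr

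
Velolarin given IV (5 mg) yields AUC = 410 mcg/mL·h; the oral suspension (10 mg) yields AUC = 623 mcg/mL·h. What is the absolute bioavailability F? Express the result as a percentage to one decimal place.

F = 76.0%

F = (AUC_ev / D_ev) / (AUC_iv / D_iv)
  = (623/10) / (410/5)
  = 62.3 / 82 = 0.7598
  = 75.98%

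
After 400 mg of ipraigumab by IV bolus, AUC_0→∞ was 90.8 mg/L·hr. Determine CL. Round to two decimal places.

CL = Dose_iv / AUC_0→∞
   = 400 / 90.8 = 4.40529 L/hr

CL = 4.41 L/hr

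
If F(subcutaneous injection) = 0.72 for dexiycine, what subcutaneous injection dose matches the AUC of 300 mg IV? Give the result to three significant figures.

D_subcutaneous = 417 mg

For equal systemic exposure: F × D_ev = D_iv
D_ev = D_iv / F = 300 / 0.72 = 416.667 mg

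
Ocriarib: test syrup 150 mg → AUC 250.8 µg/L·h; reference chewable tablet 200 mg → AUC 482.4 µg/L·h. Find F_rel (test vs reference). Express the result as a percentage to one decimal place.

F_rel = 69.3%

F_rel = (AUC_test/D_test) / (AUC_ref/D_ref)
      = (250.8/150) / (482.4/200)
      = 1.672 / 2.412 = 0.6932 = 69.32%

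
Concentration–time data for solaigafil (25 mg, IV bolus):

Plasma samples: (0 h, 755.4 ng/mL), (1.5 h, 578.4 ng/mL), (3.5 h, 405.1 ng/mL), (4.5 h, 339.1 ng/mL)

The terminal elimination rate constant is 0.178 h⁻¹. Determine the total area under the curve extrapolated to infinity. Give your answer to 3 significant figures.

AUC = 4260 ng/mL·h

Trapezoidal AUC_0→4.5:
  [0→1.5]: (755.4+578.4)/2 × 1.5 = 1000.35
  [1.5→3.5]: (578.4+405.1)/2 × 2 = 983.5
  [3.5→4.5]: (405.1+339.1)/2 × 1 = 372.1
  Sum = 2355.95 ng/mL·h
Extrapolated tail: C_last / k_e = 339.1 / 0.178 = 1905.056
AUC_0→∞ = 2355.95 + 1905.056 = 4261.006 ng/mL·h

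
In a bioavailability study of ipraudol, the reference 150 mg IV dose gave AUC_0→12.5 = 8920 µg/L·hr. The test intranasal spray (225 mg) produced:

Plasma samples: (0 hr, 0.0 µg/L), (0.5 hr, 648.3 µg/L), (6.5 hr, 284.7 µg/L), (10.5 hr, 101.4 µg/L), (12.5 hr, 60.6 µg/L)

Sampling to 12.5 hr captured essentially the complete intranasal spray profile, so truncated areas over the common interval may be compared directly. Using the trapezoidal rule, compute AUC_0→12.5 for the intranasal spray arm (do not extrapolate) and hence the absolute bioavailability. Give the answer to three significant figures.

F = 0.291

Trapezoidal AUC_0→12.5 (intranasal spray):
  [0→0.5]: (0.0+648.3)/2 × 0.5 = 162.075
  [0.5→6.5]: (648.3+284.7)/2 × 6 = 2799.0
  [6.5→10.5]: (284.7+101.4)/2 × 4 = 772.2
  [10.5→12.5]: (101.4+60.6)/2 × 2 = 162.0
  Sum = 3895.275 µg/L·hr
F = (AUC_ev/D_ev)/(AUC_iv/D_iv) = (3895.275/225)/(8920/150) = 17.3123/59.4667 = 0.2911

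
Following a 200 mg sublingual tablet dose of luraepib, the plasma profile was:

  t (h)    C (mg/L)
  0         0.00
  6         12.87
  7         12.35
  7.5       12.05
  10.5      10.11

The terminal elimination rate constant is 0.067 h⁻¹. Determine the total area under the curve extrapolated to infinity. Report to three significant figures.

AUC = 241 mg/L·h

Trapezoidal AUC_0→10.5:
  [0→6]: (0.00+12.87)/2 × 6 = 38.61
  [6→7]: (12.87+12.35)/2 × 1 = 12.61
  [7→7.5]: (12.35+12.05)/2 × 0.5 = 6.1
  [7.5→10.5]: (12.05+10.11)/2 × 3 = 33.24
  Sum = 90.56 mg/L·h
Extrapolated tail: C_last / k_e = 10.11 / 0.067 = 150.896
AUC_0→∞ = 90.56 + 150.896 = 241.456 mg/L·h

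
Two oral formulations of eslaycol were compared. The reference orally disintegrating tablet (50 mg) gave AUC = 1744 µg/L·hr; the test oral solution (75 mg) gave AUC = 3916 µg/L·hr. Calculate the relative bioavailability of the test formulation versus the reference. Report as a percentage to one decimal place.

F_rel = (AUC_test/D_test) / (AUC_ref/D_ref)
      = (3916/75) / (1744/50)
      = 52.2133 / 34.88 = 1.4969 = 149.69%

F_rel = 149.7%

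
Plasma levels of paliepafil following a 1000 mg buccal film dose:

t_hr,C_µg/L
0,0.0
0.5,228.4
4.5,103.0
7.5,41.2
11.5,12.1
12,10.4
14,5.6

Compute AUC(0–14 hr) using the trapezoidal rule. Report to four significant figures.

Trapezoidal AUC_0→14:
  [0→0.5]: (0.0+228.4)/2 × 0.5 = 57.1
  [0.5→4.5]: (228.4+103.0)/2 × 4 = 662.8
  [4.5→7.5]: (103.0+41.2)/2 × 3 = 216.3
  [7.5→11.5]: (41.2+12.1)/2 × 4 = 106.6
  [11.5→12]: (12.1+10.4)/2 × 0.5 = 5.625
  [12→14]: (10.4+5.6)/2 × 2 = 16.0
  Sum = 1064.425 µg/L·hr

AUC = 1064 µg/L·hr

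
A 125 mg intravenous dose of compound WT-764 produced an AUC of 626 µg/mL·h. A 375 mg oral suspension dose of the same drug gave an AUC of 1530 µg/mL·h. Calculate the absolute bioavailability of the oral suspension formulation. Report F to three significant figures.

F = 0.815

F = (AUC_ev / D_ev) / (AUC_iv / D_iv)
  = (1530/375) / (626/125)
  = 4.08 / 5.008 = 0.8147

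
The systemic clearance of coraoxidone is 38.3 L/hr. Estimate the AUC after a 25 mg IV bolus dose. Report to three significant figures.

AUC = 0.653 mg/L·hr

AUC_0→∞ = Dose_iv / CL
        = 25 / 38.3 = 0.652742 mg/L·hr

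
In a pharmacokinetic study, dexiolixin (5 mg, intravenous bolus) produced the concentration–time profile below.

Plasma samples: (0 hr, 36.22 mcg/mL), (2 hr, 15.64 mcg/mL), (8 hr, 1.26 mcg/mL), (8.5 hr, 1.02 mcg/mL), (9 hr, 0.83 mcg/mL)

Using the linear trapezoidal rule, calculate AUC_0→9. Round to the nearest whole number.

AUC = 104 mcg/mL·hr

Trapezoidal AUC_0→9:
  [0→2]: (36.22+15.64)/2 × 2 = 51.86
  [2→8]: (15.64+1.26)/2 × 6 = 50.7
  [8→8.5]: (1.26+1.02)/2 × 0.5 = 0.57
  [8.5→9]: (1.02+0.83)/2 × 0.5 = 0.4625
  Sum = 103.5925 mcg/mL·hr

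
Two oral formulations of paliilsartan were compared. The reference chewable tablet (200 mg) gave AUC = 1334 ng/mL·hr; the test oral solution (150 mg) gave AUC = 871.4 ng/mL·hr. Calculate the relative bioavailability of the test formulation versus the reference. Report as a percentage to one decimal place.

F_rel = 87.1%

F_rel = (AUC_test/D_test) / (AUC_ref/D_ref)
      = (871.4/150) / (1334/200)
      = 5.80933 / 6.67 = 0.8710 = 87.10%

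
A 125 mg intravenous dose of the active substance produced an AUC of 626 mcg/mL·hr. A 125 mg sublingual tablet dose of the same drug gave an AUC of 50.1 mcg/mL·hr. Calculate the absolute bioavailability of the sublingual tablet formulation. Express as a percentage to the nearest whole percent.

F = (AUC_ev / D_ev) / (AUC_iv / D_iv)
  = (50.1/125) / (626/125)
  = 0.4008 / 5.008 = 0.0800
  = 8.00%

F = 8%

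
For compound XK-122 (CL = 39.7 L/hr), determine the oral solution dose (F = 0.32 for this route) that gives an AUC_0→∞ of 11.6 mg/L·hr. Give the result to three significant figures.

Dose = 1440 mg

Dose = CL × AUC_0→∞ / F
     = 39.7 × 11.6 / 0.32 = 1439.125 mg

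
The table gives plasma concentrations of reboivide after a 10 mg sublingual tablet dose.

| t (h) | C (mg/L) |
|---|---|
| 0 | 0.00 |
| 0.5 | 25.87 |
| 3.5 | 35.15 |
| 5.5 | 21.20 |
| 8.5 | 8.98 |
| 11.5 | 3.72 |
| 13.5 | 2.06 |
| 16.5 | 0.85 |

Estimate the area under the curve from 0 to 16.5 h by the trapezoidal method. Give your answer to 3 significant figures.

AUC = 229 mg/L·h

Trapezoidal AUC_0→16.5:
  [0→0.5]: (0.00+25.87)/2 × 0.5 = 6.4675
  [0.5→3.5]: (25.87+35.15)/2 × 3 = 91.53
  [3.5→5.5]: (35.15+21.20)/2 × 2 = 56.35
  [5.5→8.5]: (21.20+8.98)/2 × 3 = 45.27
  [8.5→11.5]: (8.98+3.72)/2 × 3 = 19.05
  [11.5→13.5]: (3.72+2.06)/2 × 2 = 5.78
  [13.5→16.5]: (2.06+0.85)/2 × 3 = 4.365
  Sum = 228.8125 mg/L·h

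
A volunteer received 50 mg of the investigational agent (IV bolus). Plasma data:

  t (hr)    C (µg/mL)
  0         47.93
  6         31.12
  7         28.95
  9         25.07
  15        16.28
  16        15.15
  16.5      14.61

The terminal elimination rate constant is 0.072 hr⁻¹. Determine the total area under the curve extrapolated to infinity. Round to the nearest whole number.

Trapezoidal AUC_0→16.5:
  [0→6]: (47.93+31.12)/2 × 6 = 237.15
  [6→7]: (31.12+28.95)/2 × 1 = 30.035
  [7→9]: (28.95+25.07)/2 × 2 = 54.02
  [9→15]: (25.07+16.28)/2 × 6 = 124.05
  [15→16]: (16.28+15.15)/2 × 1 = 15.715
  [16→16.5]: (15.15+14.61)/2 × 0.5 = 7.44
  Sum = 468.41 µg/mL·hr
Extrapolated tail: C_last / k_e = 14.61 / 0.072 = 202.917
AUC_0→∞ = 468.41 + 202.917 = 671.327 µg/mL·hr

AUC = 671 µg/mL·hr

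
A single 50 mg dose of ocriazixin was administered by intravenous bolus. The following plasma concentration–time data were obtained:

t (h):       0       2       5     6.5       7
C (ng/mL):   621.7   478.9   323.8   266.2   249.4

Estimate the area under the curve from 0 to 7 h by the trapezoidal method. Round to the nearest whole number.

AUC = 2876 ng/mL·h

Trapezoidal AUC_0→7:
  [0→2]: (621.7+478.9)/2 × 2 = 1100.6
  [2→5]: (478.9+323.8)/2 × 3 = 1204.05
  [5→6.5]: (323.8+266.2)/2 × 1.5 = 442.5
  [6.5→7]: (266.2+249.4)/2 × 0.5 = 128.9
  Sum = 2876.05 ng/mL·h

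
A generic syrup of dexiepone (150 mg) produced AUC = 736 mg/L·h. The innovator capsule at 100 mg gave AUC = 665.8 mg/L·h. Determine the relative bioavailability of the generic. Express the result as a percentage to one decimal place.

F_rel = 73.7%

F_rel = (AUC_test/D_test) / (AUC_ref/D_ref)
      = (736/150) / (665.8/100)
      = 4.90667 / 6.658 = 0.7370 = 73.70%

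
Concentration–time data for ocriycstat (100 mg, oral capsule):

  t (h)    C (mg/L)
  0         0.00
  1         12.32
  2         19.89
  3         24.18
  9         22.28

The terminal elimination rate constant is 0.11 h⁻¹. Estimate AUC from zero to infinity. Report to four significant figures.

Trapezoidal AUC_0→9:
  [0→1]: (0.00+12.32)/2 × 1 = 6.16
  [1→2]: (12.32+19.89)/2 × 1 = 16.105
  [2→3]: (19.89+24.18)/2 × 1 = 22.035
  [3→9]: (24.18+22.28)/2 × 6 = 139.38
  Sum = 183.68 mg/L·h
Extrapolated tail: C_last / k_e = 22.28 / 0.11 = 202.545
AUC_0→∞ = 183.68 + 202.545 = 386.225 mg/L·h

AUC = 386.2 mg/L·h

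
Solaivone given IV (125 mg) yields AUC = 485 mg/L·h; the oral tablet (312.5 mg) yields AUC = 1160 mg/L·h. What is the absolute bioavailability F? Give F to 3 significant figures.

F = 0.957

F = (AUC_ev / D_ev) / (AUC_iv / D_iv)
  = (1160/312.5) / (485/125)
  = 3.712 / 3.88 = 0.9567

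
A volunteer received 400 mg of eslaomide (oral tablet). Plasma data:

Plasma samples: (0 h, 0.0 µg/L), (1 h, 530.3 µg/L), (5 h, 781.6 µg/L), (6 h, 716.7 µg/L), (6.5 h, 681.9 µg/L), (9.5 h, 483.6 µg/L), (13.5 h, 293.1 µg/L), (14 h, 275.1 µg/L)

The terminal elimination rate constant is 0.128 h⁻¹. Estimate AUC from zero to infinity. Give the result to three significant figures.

AUC = 9580 µg/L·h

Trapezoidal AUC_0→14:
  [0→1]: (0.0+530.3)/2 × 1 = 265.15
  [1→5]: (530.3+781.6)/2 × 4 = 2623.8
  [5→6]: (781.6+716.7)/2 × 1 = 749.15
  [6→6.5]: (716.7+681.9)/2 × 0.5 = 349.65
  [6.5→9.5]: (681.9+483.6)/2 × 3 = 1748.25
  [9.5→13.5]: (483.6+293.1)/2 × 4 = 1553.4
  [13.5→14]: (293.1+275.1)/2 × 0.5 = 142.05
  Sum = 7431.45 µg/L·h
Extrapolated tail: C_last / k_e = 275.1 / 0.128 = 2149.219
AUC_0→∞ = 7431.45 + 2149.219 = 9580.669 µg/L·h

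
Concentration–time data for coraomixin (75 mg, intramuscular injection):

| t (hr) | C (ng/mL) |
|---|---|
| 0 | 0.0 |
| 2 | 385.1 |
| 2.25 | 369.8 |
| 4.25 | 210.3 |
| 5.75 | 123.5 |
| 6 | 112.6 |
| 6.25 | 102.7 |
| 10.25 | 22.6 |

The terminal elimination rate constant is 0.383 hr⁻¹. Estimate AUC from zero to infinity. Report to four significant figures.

Trapezoidal AUC_0→10.25:
  [0→2]: (0.0+385.1)/2 × 2 = 385.1
  [2→2.25]: (385.1+369.8)/2 × 0.25 = 94.3625
  [2.25→4.25]: (369.8+210.3)/2 × 2 = 580.1
  [4.25→5.75]: (210.3+123.5)/2 × 1.5 = 250.35
  [5.75→6]: (123.5+112.6)/2 × 0.25 = 29.5125
  [6→6.25]: (112.6+102.7)/2 × 0.25 = 26.9125
  [6.25→10.25]: (102.7+22.6)/2 × 4 = 250.6
  Sum = 1616.9375 ng/mL·hr
Extrapolated tail: C_last / k_e = 22.6 / 0.383 = 59.008
AUC_0→∞ = 1616.9375 + 59.008 = 1675.9455 ng/mL·hr

AUC = 1676 ng/mL·hr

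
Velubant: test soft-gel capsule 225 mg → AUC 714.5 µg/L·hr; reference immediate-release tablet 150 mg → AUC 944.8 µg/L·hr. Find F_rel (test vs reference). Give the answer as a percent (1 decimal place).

F_rel = 50.4%

F_rel = (AUC_test/D_test) / (AUC_ref/D_ref)
      = (714.5/225) / (944.8/150)
      = 3.17556 / 6.29867 = 0.5042 = 50.42%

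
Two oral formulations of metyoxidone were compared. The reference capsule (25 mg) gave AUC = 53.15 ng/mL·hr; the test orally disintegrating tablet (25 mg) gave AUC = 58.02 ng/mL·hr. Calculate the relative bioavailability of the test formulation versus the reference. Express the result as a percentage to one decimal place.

F_rel = (AUC_test/D_test) / (AUC_ref/D_ref)
      = (58.02/25) / (53.15/25)
      = 2.3208 / 2.126 = 1.0916 = 109.16%

F_rel = 109.2%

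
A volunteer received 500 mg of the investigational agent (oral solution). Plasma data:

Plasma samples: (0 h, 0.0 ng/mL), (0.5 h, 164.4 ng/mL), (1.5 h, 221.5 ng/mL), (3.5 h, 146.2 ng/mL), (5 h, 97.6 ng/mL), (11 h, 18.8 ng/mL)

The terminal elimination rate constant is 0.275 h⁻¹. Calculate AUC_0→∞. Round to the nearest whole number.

Trapezoidal AUC_0→11:
  [0→0.5]: (0.0+164.4)/2 × 0.5 = 41.1
  [0.5→1.5]: (164.4+221.5)/2 × 1 = 192.95
  [1.5→3.5]: (221.5+146.2)/2 × 2 = 367.7
  [3.5→5]: (146.2+97.6)/2 × 1.5 = 182.85
  [5→11]: (97.6+18.8)/2 × 6 = 349.2
  Sum = 1133.8 ng/mL·h
Extrapolated tail: C_last / k_e = 18.8 / 0.275 = 68.364
AUC_0→∞ = 1133.8 + 68.364 = 1202.164 ng/mL·h

AUC = 1202 ng/mL·h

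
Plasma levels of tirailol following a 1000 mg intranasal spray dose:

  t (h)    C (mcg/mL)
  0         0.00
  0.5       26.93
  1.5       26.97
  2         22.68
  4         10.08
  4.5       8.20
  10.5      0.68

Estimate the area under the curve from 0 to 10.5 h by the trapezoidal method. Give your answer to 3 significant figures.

Trapezoidal AUC_0→10.5:
  [0→0.5]: (0.00+26.93)/2 × 0.5 = 6.7325
  [0.5→1.5]: (26.93+26.97)/2 × 1 = 26.95
  [1.5→2]: (26.97+22.68)/2 × 0.5 = 12.4125
  [2→4]: (22.68+10.08)/2 × 2 = 32.76
  [4→4.5]: (10.08+8.20)/2 × 0.5 = 4.57
  [4.5→10.5]: (8.20+0.68)/2 × 6 = 26.64
  Sum = 110.065 mcg/mL·h

AUC = 110 mcg/mL·h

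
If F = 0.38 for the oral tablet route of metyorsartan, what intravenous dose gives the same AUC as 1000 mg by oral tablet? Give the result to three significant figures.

Systemic exposure from an extravascular dose = F × D_ev, so the equivalent IV dose is F × D_ev.
D_iv = F × D_ev = 0.38 × 1000 = 380 mg

D_iv = 380 mg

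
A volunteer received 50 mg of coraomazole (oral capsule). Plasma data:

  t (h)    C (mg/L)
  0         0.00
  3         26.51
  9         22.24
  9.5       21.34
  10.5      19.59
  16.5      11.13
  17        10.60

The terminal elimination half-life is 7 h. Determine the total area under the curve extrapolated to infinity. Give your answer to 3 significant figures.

Trapezoidal AUC_0→17:
  [0→3]: (0.00+26.51)/2 × 3 = 39.765
  [3→9]: (26.51+22.24)/2 × 6 = 146.25
  [9→9.5]: (22.24+21.34)/2 × 0.5 = 10.895
  [9.5→10.5]: (21.34+19.59)/2 × 1 = 20.465
  [10.5→16.5]: (19.59+11.13)/2 × 6 = 92.16
  [16.5→17]: (11.13+10.60)/2 × 0.5 = 5.4325
  Sum = 314.9675 mg/L·h
k_e = ln2 / t½ = 0.693147 / 7 = 0.0990 h^-1
Extrapolated tail: C_last / k_e = 10.60 / 0.099 = 107.071
AUC_0→∞ = 314.9675 + 107.071 = 422.0385 mg/L·h

AUC = 422 mg/L·h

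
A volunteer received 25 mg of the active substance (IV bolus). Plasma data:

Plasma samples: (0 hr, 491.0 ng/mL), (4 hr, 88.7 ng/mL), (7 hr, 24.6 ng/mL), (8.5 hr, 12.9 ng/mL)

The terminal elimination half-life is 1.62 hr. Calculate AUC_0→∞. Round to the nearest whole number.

AUC = 1388 ng/mL·hr

Trapezoidal AUC_0→8.5:
  [0→4]: (491.0+88.7)/2 × 4 = 1159.4
  [4→7]: (88.7+24.6)/2 × 3 = 169.95
  [7→8.5]: (24.6+12.9)/2 × 1.5 = 28.125
  Sum = 1357.475 ng/mL·hr
k_e = ln2 / t½ = 0.693147 / 1.62 = 0.4279 hr^-1
Extrapolated tail: C_last / k_e = 12.9 / 0.4279 = 30.147
AUC_0→∞ = 1357.475 + 30.147 = 1387.622 ng/mL·hr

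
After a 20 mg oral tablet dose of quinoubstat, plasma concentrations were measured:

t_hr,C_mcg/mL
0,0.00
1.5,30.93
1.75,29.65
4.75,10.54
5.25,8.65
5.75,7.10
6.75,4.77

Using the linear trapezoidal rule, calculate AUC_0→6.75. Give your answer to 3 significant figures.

AUC = 106 mcg/mL·hr

Trapezoidal AUC_0→6.75:
  [0→1.5]: (0.00+30.93)/2 × 1.5 = 23.1975
  [1.5→1.75]: (30.93+29.65)/2 × 0.25 = 7.5725
  [1.75→4.75]: (29.65+10.54)/2 × 3 = 60.285
  [4.75→5.25]: (10.54+8.65)/2 × 0.5 = 4.7975
  [5.25→5.75]: (8.65+7.10)/2 × 0.5 = 3.9375
  [5.75→6.75]: (7.10+4.77)/2 × 1 = 5.935
  Sum = 105.725 mcg/mL·hr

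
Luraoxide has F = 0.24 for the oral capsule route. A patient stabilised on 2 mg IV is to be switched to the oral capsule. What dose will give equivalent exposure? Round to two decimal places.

For equal systemic exposure: F × D_ev = D_iv
D_ev = D_iv / F = 2 / 0.24 = 8.33333 mg

D_oral = 8.33 mg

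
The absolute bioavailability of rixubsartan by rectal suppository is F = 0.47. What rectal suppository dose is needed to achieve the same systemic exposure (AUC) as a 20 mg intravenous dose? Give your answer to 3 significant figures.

For equal systemic exposure: F × D_ev = D_iv
D_ev = D_iv / F = 20 / 0.47 = 42.5532 mg

D_rectal = 42.6 mg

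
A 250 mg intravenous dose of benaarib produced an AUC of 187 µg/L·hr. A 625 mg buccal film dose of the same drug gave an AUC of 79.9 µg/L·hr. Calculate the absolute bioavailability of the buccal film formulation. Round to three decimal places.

F = 0.171

F = (AUC_ev / D_ev) / (AUC_iv / D_iv)
  = (79.9/625) / (187/250)
  = 0.12784 / 0.748 = 0.1709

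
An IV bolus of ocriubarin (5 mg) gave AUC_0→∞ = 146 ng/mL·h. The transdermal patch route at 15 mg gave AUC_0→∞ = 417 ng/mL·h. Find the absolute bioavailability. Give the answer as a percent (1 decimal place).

F = 95.2%

F = (AUC_ev / D_ev) / (AUC_iv / D_iv)
  = (417/15) / (146/5)
  = 27.8 / 29.2 = 0.9521
  = 95.21%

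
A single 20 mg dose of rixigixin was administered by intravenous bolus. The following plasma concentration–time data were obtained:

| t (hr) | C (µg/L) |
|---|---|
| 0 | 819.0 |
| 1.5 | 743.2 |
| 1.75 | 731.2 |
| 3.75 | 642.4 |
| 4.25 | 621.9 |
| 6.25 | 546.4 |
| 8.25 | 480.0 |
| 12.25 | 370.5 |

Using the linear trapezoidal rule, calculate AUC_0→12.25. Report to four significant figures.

AUC = 6941 µg/L·hr

Trapezoidal AUC_0→12.25:
  [0→1.5]: (819.0+743.2)/2 × 1.5 = 1171.65
  [1.5→1.75]: (743.2+731.2)/2 × 0.25 = 184.3
  [1.75→3.75]: (731.2+642.4)/2 × 2 = 1373.6
  [3.75→4.25]: (642.4+621.9)/2 × 0.5 = 316.075
  [4.25→6.25]: (621.9+546.4)/2 × 2 = 1168.3
  [6.25→8.25]: (546.4+480.0)/2 × 2 = 1026.4
  [8.25→12.25]: (480.0+370.5)/2 × 4 = 1701.0
  Sum = 6941.325 µg/L·hr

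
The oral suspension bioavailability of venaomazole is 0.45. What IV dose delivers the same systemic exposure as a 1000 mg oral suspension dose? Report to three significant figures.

D_iv = 450 mg

Systemic exposure from an extravascular dose = F × D_ev, so the equivalent IV dose is F × D_ev.
D_iv = F × D_ev = 0.45 × 1000 = 450 mg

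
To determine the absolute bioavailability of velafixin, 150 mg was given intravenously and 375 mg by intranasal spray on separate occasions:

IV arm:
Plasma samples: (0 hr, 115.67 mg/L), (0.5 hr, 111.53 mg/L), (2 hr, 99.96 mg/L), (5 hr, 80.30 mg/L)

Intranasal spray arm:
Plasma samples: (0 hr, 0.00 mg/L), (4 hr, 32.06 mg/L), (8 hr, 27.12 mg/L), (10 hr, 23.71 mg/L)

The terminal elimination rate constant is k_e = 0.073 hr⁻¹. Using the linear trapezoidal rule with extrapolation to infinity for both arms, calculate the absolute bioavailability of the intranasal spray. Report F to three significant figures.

F = 0.141

Trapezoidal AUC_0→5 (IV):
  [0→0.5]: (115.67+111.53)/2 × 0.5 = 56.8
  [0.5→2]: (111.53+99.96)/2 × 1.5 = 158.6175
  [2→5]: (99.96+80.30)/2 × 3 = 270.39
  Sum = 485.8075 mg/L·hr
IV tail: 80.30/0.073 = 1100.000; AUC_iv,0→∞ = 485.8075 + 1100.000 = 1585.8075 mg/L·hr
Trapezoidal AUC_0→10 (intranasal spray):
  [0→4]: (0.00+32.06)/2 × 4 = 64.12
  [4→8]: (32.06+27.12)/2 × 4 = 118.36
  [8→10]: (27.12+23.71)/2 × 2 = 50.83
  Sum = 233.31 mg/L·hr
intranasal spray tail: 23.71/0.073 = 324.795; AUC_ev,0→∞ = 233.31 + 324.795 = 558.105 mg/L·hr
F = (AUC_ev/D_ev)/(AUC_iv/D_iv) = (558.105/375)/(1585.8075/150) = 1.48828/10.57205 = 0.1408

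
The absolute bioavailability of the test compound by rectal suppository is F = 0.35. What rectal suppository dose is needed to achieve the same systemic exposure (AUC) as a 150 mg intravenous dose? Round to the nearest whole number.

For equal systemic exposure: F × D_ev = D_iv
D_ev = D_iv / F = 150 / 0.35 = 428.571 mg

D_rectal = 429 mg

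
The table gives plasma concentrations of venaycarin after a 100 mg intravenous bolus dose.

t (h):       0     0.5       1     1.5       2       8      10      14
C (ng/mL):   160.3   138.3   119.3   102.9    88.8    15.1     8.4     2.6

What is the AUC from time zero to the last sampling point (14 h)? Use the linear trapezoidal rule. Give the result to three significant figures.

AUC = 600 ng/mL·h

Trapezoidal AUC_0→14:
  [0→0.5]: (160.3+138.3)/2 × 0.5 = 74.65
  [0.5→1]: (138.3+119.3)/2 × 0.5 = 64.4
  [1→1.5]: (119.3+102.9)/2 × 0.5 = 55.55
  [1.5→2]: (102.9+88.8)/2 × 0.5 = 47.925
  [2→8]: (88.8+15.1)/2 × 6 = 311.7
  [8→10]: (15.1+8.4)/2 × 2 = 23.5
  [10→14]: (8.4+2.6)/2 × 4 = 22.0
  Sum = 599.725 ng/mL·h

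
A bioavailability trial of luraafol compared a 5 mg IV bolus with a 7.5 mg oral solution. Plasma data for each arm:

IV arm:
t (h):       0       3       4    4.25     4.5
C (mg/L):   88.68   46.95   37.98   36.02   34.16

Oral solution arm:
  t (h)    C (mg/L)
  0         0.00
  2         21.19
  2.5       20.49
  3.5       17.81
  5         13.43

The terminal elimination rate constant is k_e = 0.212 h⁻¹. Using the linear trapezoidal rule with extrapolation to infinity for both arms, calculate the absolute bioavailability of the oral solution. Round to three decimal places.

Trapezoidal AUC_0→4.5 (IV):
  [0→3]: (88.68+46.95)/2 × 3 = 203.445
  [3→4]: (46.95+37.98)/2 × 1 = 42.465
  [4→4.25]: (37.98+36.02)/2 × 0.25 = 9.25
  [4.25→4.5]: (36.02+34.16)/2 × 0.25 = 8.7725
  Sum = 263.9325 mg/L·h
IV tail: 34.16/0.212 = 161.132; AUC_iv,0→∞ = 263.9325 + 161.132 = 425.0645 mg/L·h
Trapezoidal AUC_0→5 (oral solution):
  [0→2]: (0.00+21.19)/2 × 2 = 21.19
  [2→2.5]: (21.19+20.49)/2 × 0.5 = 10.42
  [2.5→3.5]: (20.49+17.81)/2 × 1 = 19.15
  [3.5→5]: (17.81+13.43)/2 × 1.5 = 23.43
  Sum = 74.19 mg/L·h
oral solution tail: 13.43/0.212 = 63.349; AUC_ev,0→∞ = 74.19 + 63.349 = 137.539 mg/L·h
F = (AUC_ev/D_ev)/(AUC_iv/D_iv) = (137.539/7.5)/(425.0645/5) = 18.3385/85.0129 = 0.2157

F = 0.216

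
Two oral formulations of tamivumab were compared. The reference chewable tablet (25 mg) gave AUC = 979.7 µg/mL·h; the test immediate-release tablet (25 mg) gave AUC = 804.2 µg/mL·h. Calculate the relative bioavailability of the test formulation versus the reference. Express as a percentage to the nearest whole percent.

F_rel = 82%

F_rel = (AUC_test/D_test) / (AUC_ref/D_ref)
      = (804.2/25) / (979.7/25)
      = 32.168 / 39.188 = 0.8209 = 82.09%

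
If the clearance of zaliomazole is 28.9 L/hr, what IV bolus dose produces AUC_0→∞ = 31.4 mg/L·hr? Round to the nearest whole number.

Dose = 907 mg

Dose_iv = CL × AUC_0→∞
     = 28.9 × 31.4 = 907.46 mg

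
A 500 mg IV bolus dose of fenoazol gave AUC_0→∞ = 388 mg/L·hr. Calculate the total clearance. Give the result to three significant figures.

CL = 1.29 L/hr

CL = Dose_iv / AUC_0→∞
   = 500 / 388 = 1.28866 L/hr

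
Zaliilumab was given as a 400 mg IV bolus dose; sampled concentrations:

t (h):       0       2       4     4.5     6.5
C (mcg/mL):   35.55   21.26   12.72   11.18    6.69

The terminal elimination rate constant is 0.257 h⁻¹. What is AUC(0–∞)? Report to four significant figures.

Trapezoidal AUC_0→6.5:
  [0→2]: (35.55+21.26)/2 × 2 = 56.81
  [2→4]: (21.26+12.72)/2 × 2 = 33.98
  [4→4.5]: (12.72+11.18)/2 × 0.5 = 5.975
  [4.5→6.5]: (11.18+6.69)/2 × 2 = 17.87
  Sum = 114.635 mcg/mL·h
Extrapolated tail: C_last / k_e = 6.69 / 0.257 = 26.031
AUC_0→∞ = 114.635 + 26.031 = 140.666 mcg/mL·h

AUC = 140.7 mcg/mL·h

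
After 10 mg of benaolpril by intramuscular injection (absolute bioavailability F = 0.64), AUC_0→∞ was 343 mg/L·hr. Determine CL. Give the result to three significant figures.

CL = 0.0187 L/hr

CL = F × Dose / AUC_0→∞
   = 0.64 × 10 / 343 = 0.0186589 L/hr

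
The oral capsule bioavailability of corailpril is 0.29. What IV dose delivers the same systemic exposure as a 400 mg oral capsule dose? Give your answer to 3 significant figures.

Systemic exposure from an extravascular dose = F × D_ev, so the equivalent IV dose is F × D_ev.
D_iv = F × D_ev = 0.29 × 400 = 116 mg

D_iv = 116 mg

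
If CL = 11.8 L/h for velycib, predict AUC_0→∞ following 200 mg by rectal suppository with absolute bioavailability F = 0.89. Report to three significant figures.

AUC = 15.1 mg/L·h

AUC_0→∞ = F × Dose / CL
        = 0.89 × 200 / 11.8 = 15.0847 mg/L·h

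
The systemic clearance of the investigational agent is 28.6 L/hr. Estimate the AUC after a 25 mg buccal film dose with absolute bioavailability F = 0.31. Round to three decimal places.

AUC = 0.271 mg/L·hr

AUC_0→∞ = F × Dose / CL
        = 0.31 × 25 / 28.6 = 0.270979 mg/L·hr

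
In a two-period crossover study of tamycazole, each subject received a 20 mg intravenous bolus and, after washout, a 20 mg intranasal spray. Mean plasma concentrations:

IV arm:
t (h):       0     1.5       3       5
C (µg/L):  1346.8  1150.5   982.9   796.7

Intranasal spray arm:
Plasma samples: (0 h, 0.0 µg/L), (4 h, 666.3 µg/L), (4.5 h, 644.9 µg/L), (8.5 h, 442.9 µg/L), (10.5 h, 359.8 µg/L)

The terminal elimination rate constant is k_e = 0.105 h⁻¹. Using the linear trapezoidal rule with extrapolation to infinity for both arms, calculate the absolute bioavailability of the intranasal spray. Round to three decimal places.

F = 0.628

Trapezoidal AUC_0→5 (IV):
  [0→1.5]: (1346.8+1150.5)/2 × 1.5 = 1872.975
  [1.5→3]: (1150.5+982.9)/2 × 1.5 = 1600.05
  [3→5]: (982.9+796.7)/2 × 2 = 1779.6
  Sum = 5252.625 µg/L·h
IV tail: 796.7/0.105 = 7587.619; AUC_iv,0→∞ = 5252.625 + 7587.619 = 12840.244 µg/L·h
Trapezoidal AUC_0→10.5 (intranasal spray):
  [0→4]: (0.0+666.3)/2 × 4 = 1332.6
  [4→4.5]: (666.3+644.9)/2 × 0.5 = 327.8
  [4.5→8.5]: (644.9+442.9)/2 × 4 = 2175.6
  [8.5→10.5]: (442.9+359.8)/2 × 2 = 802.7
  Sum = 4638.7 µg/L·h
intranasal spray tail: 359.8/0.105 = 3426.667; AUC_ev,0→∞ = 4638.7 + 3426.667 = 8065.367 µg/L·h
F = (AUC_ev/D_ev)/(AUC_iv/D_iv) = (8065.367/20)/(12840.244/20) = 403.26835/642.0122 = 0.6281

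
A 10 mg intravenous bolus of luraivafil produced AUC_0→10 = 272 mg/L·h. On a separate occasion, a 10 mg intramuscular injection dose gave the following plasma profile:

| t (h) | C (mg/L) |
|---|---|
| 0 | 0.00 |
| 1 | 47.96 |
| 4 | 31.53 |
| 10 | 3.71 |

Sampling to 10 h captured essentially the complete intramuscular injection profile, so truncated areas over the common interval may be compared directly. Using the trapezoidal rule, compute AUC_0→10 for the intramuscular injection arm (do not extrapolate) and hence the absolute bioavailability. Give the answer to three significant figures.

F = 0.915

Trapezoidal AUC_0→10 (intramuscular injection):
  [0→1]: (0.00+47.96)/2 × 1 = 23.98
  [1→4]: (47.96+31.53)/2 × 3 = 119.235
  [4→10]: (31.53+3.71)/2 × 6 = 105.72
  Sum = 248.935 mg/L·h
F = (AUC_ev/D_ev)/(AUC_iv/D_iv) = (248.935/10)/(272/10) = 24.8935/27.2 = 0.9152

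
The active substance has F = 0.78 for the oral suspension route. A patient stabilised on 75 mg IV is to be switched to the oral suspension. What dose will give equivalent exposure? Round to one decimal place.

For equal systemic exposure: F × D_ev = D_iv
D_ev = D_iv / F = 75 / 0.78 = 96.1538 mg

D_oral = 96.2 mg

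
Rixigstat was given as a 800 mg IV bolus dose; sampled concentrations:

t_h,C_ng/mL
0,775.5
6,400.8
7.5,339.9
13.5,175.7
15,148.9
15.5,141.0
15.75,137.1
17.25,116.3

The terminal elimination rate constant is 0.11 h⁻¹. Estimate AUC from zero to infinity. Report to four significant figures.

AUC = 7229 ng/mL·h

Trapezoidal AUC_0→17.25:
  [0→6]: (775.5+400.8)/2 × 6 = 3528.9
  [6→7.5]: (400.8+339.9)/2 × 1.5 = 555.525
  [7.5→13.5]: (339.9+175.7)/2 × 6 = 1546.8
  [13.5→15]: (175.7+148.9)/2 × 1.5 = 243.45
  [15→15.5]: (148.9+141.0)/2 × 0.5 = 72.475
  [15.5→15.75]: (141.0+137.1)/2 × 0.25 = 34.7625
  [15.75→17.25]: (137.1+116.3)/2 × 1.5 = 190.05
  Sum = 6171.9625 ng/mL·h
Extrapolated tail: C_last / k_e = 116.3 / 0.11 = 1057.273
AUC_0→∞ = 6171.9625 + 1057.273 = 7229.2355 ng/mL·h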